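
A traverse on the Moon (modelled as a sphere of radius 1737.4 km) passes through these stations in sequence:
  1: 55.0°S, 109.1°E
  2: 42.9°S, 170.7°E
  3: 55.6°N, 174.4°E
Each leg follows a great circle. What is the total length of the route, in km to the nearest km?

4224 km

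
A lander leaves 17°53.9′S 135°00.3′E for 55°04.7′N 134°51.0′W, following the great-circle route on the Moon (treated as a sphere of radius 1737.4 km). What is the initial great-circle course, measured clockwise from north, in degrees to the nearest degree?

36°

Δλ = 90.145° = 1.5733 rad.
y = sin Δλ · cos φ₂ = (1.0000)(0.5725) = 0.5725
x = cos φ₁ sin φ₂ − sin φ₁ cos φ₂ cos Δλ = (0.9516)(0.8199) − (-0.3073)(0.5725)(-0.0025) = 0.7798
θ = atan2(y, x) = 36.28°, so the bearing is 36°.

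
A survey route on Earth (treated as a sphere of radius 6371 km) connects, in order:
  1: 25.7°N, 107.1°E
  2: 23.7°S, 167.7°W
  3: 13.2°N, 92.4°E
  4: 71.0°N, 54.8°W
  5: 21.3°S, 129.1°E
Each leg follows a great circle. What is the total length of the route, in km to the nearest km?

47077 km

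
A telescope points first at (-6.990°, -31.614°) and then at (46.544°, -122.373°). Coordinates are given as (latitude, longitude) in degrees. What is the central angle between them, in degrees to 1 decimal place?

In radians: φ₁ = -0.1220, φ₂ = 0.8123, Δλ = -90.759° = -1.5840 rad.
cos c = sin φ₁ sin φ₂ + cos φ₁ cos φ₂ cos Δλ = (-0.1217)(0.7259) + (0.9926)(0.6878)(-0.0132) = -0.09738,
so c = arccos(-0.09738) = 1.66833 rad.
So the angular separation is 95.6°.

95.6°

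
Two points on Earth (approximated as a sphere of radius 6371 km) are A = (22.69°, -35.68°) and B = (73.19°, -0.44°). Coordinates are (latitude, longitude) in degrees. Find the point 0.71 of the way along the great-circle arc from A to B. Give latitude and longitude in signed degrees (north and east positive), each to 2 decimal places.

59.64°, -21.02°

The central angle between A and B is δ = 0.9432 rad.
With f = 0.71, the slerp weights are sin((1−f)δ)/sin δ = 0.3337 and sin(fδ)/sin δ = 0.7669.
Weighted sum of the unit vectors: (0.3337)·(0.7494,-0.5381,0.3857) + (0.7669)·(0.2892,-0.0022,0.9573) = (0.4719, -0.1813, 0.8628).
Converting back: φ = atan2(z, √(x²+y²)) = 59.64°, λ = atan2(y, x) = -21.02°.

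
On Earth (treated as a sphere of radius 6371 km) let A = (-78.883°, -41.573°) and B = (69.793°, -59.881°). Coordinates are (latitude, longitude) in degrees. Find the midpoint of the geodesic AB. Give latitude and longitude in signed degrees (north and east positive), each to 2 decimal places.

-4.60°, -53.34°

The central angle between A and B is δ = 2.6014 rad.
With f = 0.5, the slerp weights are sin((1−f)δ)/sin δ = 1.8739 and sin(fδ)/sin δ = 1.8739.
Weighted sum of the unit vectors: (1.8739)·(0.1442,-0.1279,-0.9812) + (1.8739)·(0.1733,-0.2988,0.9385) = (0.5951, -0.7996, -0.0802).
Converting back: φ = atan2(z, √(x²+y²)) = -4.60°, λ = atan2(y, x) = -53.34°.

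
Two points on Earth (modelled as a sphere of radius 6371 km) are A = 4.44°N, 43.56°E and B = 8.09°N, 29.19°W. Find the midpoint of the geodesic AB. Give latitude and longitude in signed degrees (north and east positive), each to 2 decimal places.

7.76°, 7.33°

Central angle δ = 1.2623 rad. Interpolating on the sphere with fraction f = 0.5:
P = [sin((1−f)δ)·A + sin(fδ)·B] / sin δ = 0.6193·A + 0.6193·B in Cartesian coordinates,
giving P = (0.9827, 0.1265, 0.1351), i.e. latitude 7.76°, longitude 7.33°.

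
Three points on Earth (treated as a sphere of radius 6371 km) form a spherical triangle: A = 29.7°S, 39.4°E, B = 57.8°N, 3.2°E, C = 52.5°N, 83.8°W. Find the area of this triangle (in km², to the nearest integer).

25971156 km²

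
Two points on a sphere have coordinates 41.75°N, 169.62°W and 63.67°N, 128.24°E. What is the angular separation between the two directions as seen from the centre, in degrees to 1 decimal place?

41.3°

With latitudes φ₁ = 41.750°, φ₂ = 63.670° and longitude difference Δλ = -62.140°:
Haversine: a = sin²(Δφ/2) + cos φ₁ cos φ₂ sin²(Δλ/2) = 0.0361 + (0.7461)(0.4435)(0.2663) = 0.12428.
Central angle c = 2·arcsin(√a) = 0.72056 rad.
So the angular separation is 41.3°.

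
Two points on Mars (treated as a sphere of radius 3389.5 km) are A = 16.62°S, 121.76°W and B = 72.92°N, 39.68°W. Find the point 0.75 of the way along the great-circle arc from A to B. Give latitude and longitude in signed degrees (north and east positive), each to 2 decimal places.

56.33°, -89.94°

The central angle between A and B is δ = 1.8076 rad.
With f = 0.75, the slerp weights are sin((1−f)δ)/sin δ = 0.4492 and sin(fδ)/sin δ = 1.0050.
Weighted sum of the unit vectors: (0.4492)·(-0.5044,-0.8147,-0.2860) + (1.0050)·(0.2260,-0.1875,0.9559) = (0.0006, -0.5545, 0.8322).
Converting back: φ = atan2(z, √(x²+y²)) = 56.33°, λ = atan2(y, x) = -89.94°.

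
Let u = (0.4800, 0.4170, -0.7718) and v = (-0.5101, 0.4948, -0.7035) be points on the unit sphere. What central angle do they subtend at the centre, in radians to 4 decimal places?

1.0420 rad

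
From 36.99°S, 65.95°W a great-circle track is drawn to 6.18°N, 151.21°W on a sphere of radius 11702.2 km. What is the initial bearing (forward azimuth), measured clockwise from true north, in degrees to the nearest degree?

With φ₁ = -0.6456, φ₂ = 0.1079, Δλ = -1.4881 rad, the forward-azimuth formula gives
θ = atan2( sin Δλ cos φ₂ , cos φ₁ sin φ₂ − sin φ₁ cos φ₂ cos Δλ ) = atan2(-0.9908, 0.1354) = -82.22°.
Adding 360° brings this into [0°, 360°): 278°.

278°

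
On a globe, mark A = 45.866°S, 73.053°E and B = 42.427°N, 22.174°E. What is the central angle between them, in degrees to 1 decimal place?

In radians: φ₁ = -0.8005, φ₂ = 0.7405, Δλ = -50.879° = -0.8880 rad.
Haversine: a = sin²(Δφ/2) + cos φ₁ cos φ₂ sin²(Δλ/2) = 0.4851 + (0.6963)(0.7381)(0.1845) = 0.57995.
Central angle c = 2·arcsin(√a) = 1.73138 rad.
So the angular separation is 99.2°.

99.2°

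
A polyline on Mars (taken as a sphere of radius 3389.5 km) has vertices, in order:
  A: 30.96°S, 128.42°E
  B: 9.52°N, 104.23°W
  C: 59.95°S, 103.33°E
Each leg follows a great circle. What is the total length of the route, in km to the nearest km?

14923 km

Leg A→B: central angle 2.2120 rad, distance 7497.6 km.
Leg B→C: central angle 2.1907 rad, distance 7425.5 km.
Total: 7497.6 + 7425.5 ≈ 14923 km.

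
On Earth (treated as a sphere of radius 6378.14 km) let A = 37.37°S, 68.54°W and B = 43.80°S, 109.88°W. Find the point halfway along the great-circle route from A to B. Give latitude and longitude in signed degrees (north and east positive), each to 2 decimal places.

Central angle δ = 0.5534 rad. Interpolating on the sphere with fraction f = 0.5:
P = [sin((1−f)δ)·A + sin(fδ)·B] / sin δ = 0.5198·A + 0.5198·B in Cartesian coordinates,
giving P = (0.0236, -0.7372, -0.6752), i.e. latitude -42.47°, longitude -88.17°.

-42.47°, -88.17°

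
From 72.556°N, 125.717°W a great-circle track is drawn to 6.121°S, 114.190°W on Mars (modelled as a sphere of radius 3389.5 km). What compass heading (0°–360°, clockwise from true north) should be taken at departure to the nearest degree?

168°

With φ₁ = 1.2663, φ₂ = -0.1068, Δλ = 0.2012 rad, the forward-azimuth formula gives
θ = atan2( sin Δλ cos φ₂ , cos φ₁ sin φ₂ − sin φ₁ cos φ₂ cos Δλ ) = atan2(0.1987, -0.9614) = 168.32°.
So the initial bearing is 168°.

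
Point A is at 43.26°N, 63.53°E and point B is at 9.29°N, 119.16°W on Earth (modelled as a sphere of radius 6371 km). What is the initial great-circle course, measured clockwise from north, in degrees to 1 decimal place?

Δλ = 177.310° = 3.0946 rad.
y = sin Δλ · cos φ₂ = (0.0469)(0.9869) = 0.0463
x = cos φ₁ sin φ₂ − sin φ₁ cos φ₂ cos Δλ = (0.7283)(0.1614) − (0.6853)(0.9869)(-0.9989) = 0.7931
θ = atan2(y, x) = 3.34°, so the bearing is 3.3°.

3.3°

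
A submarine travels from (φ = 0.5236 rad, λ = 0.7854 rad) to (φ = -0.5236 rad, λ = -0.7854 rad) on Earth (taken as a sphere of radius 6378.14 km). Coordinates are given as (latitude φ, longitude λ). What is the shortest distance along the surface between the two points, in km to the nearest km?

Let φ₁ = 0.5236 rad, φ₂ = -0.5236 rad, and Δλ = -1.5708 rad.
cos c = sin φ₁ sin φ₂ + cos φ₁ cos φ₂ cos Δλ = (0.5000)(-0.5000) + (0.8660)(0.8660)(-0.0000) = -0.25000,
so c = arccos(-0.25000) = 1.82348 rad.
Distance = R·c = 6378.14 × 1.8235 ≈ 11630 km.

11630 km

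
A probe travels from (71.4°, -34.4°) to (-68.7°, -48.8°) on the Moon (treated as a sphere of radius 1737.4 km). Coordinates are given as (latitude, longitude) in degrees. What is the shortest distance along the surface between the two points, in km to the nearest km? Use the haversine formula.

Let φ₁ = 1.2462 rad, φ₂ = -1.1990 rad, and Δλ = -0.2513 rad.
Haversine: a = sin²(Δφ/2) + cos φ₁ cos φ₂ sin²(Δλ/2) = 0.8836 + (0.3190)(0.3633)(0.0157) = 0.88540.
Central angle c = 2·arcsin(√a) = 2.45090 rad.
Distance = R·c = 1737.4 × 2.4509 ≈ 4258 km.

4258 km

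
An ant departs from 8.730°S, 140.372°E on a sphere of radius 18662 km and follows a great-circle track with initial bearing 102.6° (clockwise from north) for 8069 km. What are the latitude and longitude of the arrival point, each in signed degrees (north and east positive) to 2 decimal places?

-13.19°, 165.21°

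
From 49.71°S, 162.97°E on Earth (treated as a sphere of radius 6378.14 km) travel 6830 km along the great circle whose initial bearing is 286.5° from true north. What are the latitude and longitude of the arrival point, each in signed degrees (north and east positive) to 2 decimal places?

-11.80°, 103.69°

Angular distance δ = d/R = 6830/6378.14 = 1.07085 rad; initial bearing θ = 5.0004 rad.
sin φ₂ = sin φ₁ cos δ + cos φ₁ sin δ cos θ = (-0.7628)(0.4794) + (0.6467)(0.8776)(0.2840) = -0.2045, so φ₂ = -11.80°.
Δλ = atan2(sin θ sin δ cos φ₁, cos δ − sin φ₁ sin φ₂) = atan2(-0.5441, 0.3234) = -59.275°.
λ₂ = 162.970° − 59.275° = 103.69°.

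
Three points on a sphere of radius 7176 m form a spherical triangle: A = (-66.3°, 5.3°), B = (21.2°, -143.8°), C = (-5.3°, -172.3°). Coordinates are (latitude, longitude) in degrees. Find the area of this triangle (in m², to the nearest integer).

49973803 m²

Side lengths (central angles): a = 0.6722, b = 1.8916, c = 2.2819 rad; semiperimeter s = 2.4229.
By l'Huilier's theorem, tan(E/4) = √[tan(s/2) tan((s−a)/2) tan((s−b)/2) tan((s−c)/2)], giving spherical excess E = 0.9705 rad.
Area = E·R² = 0.9705 × (7176)² ≈ 49973803 m².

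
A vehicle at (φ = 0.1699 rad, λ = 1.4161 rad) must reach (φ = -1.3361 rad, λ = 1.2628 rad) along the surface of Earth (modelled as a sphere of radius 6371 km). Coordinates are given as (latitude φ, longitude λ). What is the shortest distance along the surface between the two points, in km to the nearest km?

Let φ₁ = 0.1699 rad, φ₂ = -1.3361 rad, and Δλ = -0.1533 rad.
cos c = sin φ₁ sin φ₂ + cos φ₁ cos φ₂ cos Δλ = (0.1691)(-0.9726) + (0.9856)(0.2325)(0.9883) = 0.06206,
so c = arccos(0.06206) = 1.50869 rad.
Distance = R·c = 6371 × 1.5087 ≈ 9612 km.

9612 km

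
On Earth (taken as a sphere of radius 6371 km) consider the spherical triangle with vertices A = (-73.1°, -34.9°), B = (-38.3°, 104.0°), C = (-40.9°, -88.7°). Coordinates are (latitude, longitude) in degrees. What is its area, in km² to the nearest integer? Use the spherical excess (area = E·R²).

Side lengths (central angles): a = 1.7445, b = 0.7133, c = 1.1361 rad; semiperimeter s = 1.7970.
By l'Huilier's theorem, tan(E/4) = √[tan(s/2) tan((s−a)/2) tan((s−b)/2) tan((s−c)/2)], giving spherical excess E = 0.3291 rad.
Area = E·R² = 0.3291 × (6371)² ≈ 13358744 km².

13358744 km²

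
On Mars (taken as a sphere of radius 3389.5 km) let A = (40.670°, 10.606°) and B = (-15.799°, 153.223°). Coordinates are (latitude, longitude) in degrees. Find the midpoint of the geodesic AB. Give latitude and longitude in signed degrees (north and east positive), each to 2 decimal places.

33.00°, 101.20°

Central angle δ = 2.4300 rad. Interpolating on the sphere with fraction f = 0.5:
P = [sin((1−f)δ)·A + sin(fδ)·B] / sin δ = 1.4355·A + 1.4355·B in Cartesian coordinates,
giving P = (-0.1630, 0.8227, 0.5447), i.e. latitude 33.00°, longitude 101.20°.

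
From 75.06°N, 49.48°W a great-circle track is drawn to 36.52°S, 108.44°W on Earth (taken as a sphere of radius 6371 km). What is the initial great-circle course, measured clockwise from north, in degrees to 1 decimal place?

Δλ = -58.960° = -1.0290 rad.
y = sin Δλ · cos φ₂ = (-0.8568)(0.8036) = -0.6886
x = cos φ₁ sin φ₂ − sin φ₁ cos φ₂ cos Δλ = (0.2578)(-0.5951) − (0.9662)(0.8036)(0.5156) = -0.5538
θ = atan2(y, x) = -128.81°; adding 360° gives 231.2°.

231.2°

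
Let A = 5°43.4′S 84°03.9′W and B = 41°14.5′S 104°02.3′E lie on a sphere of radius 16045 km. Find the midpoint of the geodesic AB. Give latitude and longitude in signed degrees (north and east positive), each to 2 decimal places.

-70.28°, -106.99°

The central angle between A and B is δ = 2.3117 rad.
With f = 0.5, the slerp weights are sin((1−f)δ)/sin δ = 1.2403 and sin(fδ)/sin δ = 1.2403.
Weighted sum of the unit vectors: (1.2403)·(0.1029,-0.9897,-0.0997) + (1.2403)·(-0.1824,0.7295,-0.6592) = (-0.0986, -0.3227, -0.9413).
Converting back: φ = atan2(z, √(x²+y²)) = -70.28°, λ = atan2(y, x) = -106.99°.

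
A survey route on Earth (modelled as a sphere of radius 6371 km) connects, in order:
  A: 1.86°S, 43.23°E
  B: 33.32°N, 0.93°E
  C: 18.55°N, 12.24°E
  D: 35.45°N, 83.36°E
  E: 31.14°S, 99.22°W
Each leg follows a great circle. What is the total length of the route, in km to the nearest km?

34523 km

Leg A→B: central angle 0.9274 rad, distance 5908.7 km.
Leg B→C: central angle 0.3125 rad, distance 1990.8 km.
Leg C→D: central angle 1.1214 rad, distance 7144.5 km.
Leg D→E: central angle 3.0575 rad, distance 19479.3 km.
Total: 5908.7 + 1990.8 + 7144.5 + 19479.3 ≈ 34523 km.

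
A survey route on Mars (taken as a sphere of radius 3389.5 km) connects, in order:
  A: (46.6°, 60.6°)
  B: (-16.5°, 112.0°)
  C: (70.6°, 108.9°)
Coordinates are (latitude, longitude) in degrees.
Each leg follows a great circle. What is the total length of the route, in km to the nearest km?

9780 km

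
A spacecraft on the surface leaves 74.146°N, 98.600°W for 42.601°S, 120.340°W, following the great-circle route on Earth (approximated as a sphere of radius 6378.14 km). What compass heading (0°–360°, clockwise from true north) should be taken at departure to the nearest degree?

With φ₁ = 1.2941, φ₂ = -0.7435, Δλ = -0.3794 rad, the forward-azimuth formula gives
θ = atan2( sin Δλ cos φ₂ , cos φ₁ sin φ₂ − sin φ₁ cos φ₂ cos Δλ ) = atan2(-0.2726, -0.8426) = -162.07°.
Adding 360° brings this into [0°, 360°): 198°.

198°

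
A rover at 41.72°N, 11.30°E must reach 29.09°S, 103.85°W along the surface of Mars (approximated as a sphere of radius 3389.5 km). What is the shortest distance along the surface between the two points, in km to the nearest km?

7509 km

In radians: φ₁ = 0.7282, φ₂ = -0.5077, Δλ = -115.150° = -2.0097 rad.
cos c = sin φ₁ sin φ₂ + cos φ₁ cos φ₂ cos Δλ = (0.6655)(-0.4862) + (0.7464)(0.8739)(-0.4250) = -0.60075,
so c = arccos(-0.60075) = 2.21524 rad.
Distance = R·c = 3389.5 × 2.2152 ≈ 7509 km.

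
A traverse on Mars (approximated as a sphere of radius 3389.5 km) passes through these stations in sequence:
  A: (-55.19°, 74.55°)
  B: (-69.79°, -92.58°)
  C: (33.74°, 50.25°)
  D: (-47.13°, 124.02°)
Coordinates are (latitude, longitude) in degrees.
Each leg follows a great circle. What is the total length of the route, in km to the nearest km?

17611 km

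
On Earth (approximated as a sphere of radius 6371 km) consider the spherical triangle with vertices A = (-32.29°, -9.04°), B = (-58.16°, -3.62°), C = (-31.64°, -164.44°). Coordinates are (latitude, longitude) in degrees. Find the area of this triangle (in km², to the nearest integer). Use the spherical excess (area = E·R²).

Side lengths (central angles): a = 1.5494, b = 1.9543, c = 0.4561 rad; semiperimeter s = 1.9798.
By l'Huilier's theorem, tan(E/4) = √[tan(s/2) tan((s−a)/2) tan((s−b)/2) tan((s−c)/2)], giving spherical excess E = 0.2546 rad.
Area = E·R² = 0.2546 × (6371)² ≈ 10335609 km².

10335609 km²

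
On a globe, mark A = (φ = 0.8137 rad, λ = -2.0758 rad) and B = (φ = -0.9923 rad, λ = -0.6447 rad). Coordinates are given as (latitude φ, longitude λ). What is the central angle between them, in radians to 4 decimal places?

Let φ₁ = 0.8137 rad, φ₂ = -0.9923 rad, and Δλ = 1.4311 rad.
cos c = sin φ₁ sin φ₂ + cos φ₁ cos φ₂ cos Δλ = (0.7268)(-0.8373) + (0.6868)(0.5468)(0.1392) = -0.55628,
so c = arccos(-0.55628) = 2.16070 rad.
So the angular separation is 2.1607 rad.

2.1607 rad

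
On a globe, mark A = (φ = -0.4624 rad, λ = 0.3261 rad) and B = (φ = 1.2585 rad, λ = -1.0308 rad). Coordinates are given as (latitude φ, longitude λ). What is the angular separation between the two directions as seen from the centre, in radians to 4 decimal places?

In radians: φ₁ = -0.4624, φ₂ = 1.2585, Δλ = -77.745° = -1.3569 rad.
cos c = sin φ₁ sin φ₂ + cos φ₁ cos φ₂ cos Δλ = (-0.4461)(0.9516) + (0.8950)(0.3072)(0.2123) = -0.36615,
so c = arccos(-0.36615) = 1.94566 rad.
So the angular separation is 1.9457 rad.

1.9457 rad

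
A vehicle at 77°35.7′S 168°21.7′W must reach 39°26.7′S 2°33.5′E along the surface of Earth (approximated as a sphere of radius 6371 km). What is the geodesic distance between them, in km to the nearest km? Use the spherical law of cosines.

6986 km

Let φ₁ = -1.3543 rad, φ₂ = -0.6884 rad, and Δλ = 2.9831 rad.
cos c = sin φ₁ sin φ₂ + cos φ₁ cos φ₂ cos Δλ = (-0.9767)(-0.6353) + (0.2148)(0.7722)(-0.9875) = 0.45669,
so c = arccos(0.45669) = 1.09652 rad.
Distance = R·c = 6371 × 1.0965 ≈ 6986 km.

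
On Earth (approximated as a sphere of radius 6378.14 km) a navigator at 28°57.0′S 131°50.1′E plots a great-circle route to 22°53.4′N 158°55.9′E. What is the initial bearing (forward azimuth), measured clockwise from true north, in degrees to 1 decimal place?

29.6°

With φ₁ = -0.5053, φ₂ = 0.3995, Δλ = 0.4729 rad, the forward-azimuth formula gives
θ = atan2( sin Δλ cos φ₂ , cos φ₁ sin φ₂ − sin φ₁ cos φ₂ cos Δλ ) = atan2(0.4196, 0.7373) = 29.64°.
So the initial bearing is 29.6°.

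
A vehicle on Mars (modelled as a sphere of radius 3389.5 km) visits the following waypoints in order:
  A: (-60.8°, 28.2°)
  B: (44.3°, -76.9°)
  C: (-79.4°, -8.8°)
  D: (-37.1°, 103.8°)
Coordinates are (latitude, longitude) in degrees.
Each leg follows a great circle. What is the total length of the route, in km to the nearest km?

19027 km

Leg A→B: central angle 2.3471 rad, distance 7955.4 km.
Leg B→C: central angle 2.2619 rad, distance 7666.7 km.
Leg C→D: central angle 1.0045 rad, distance 3404.7 km.
Total: 7955.4 + 7666.7 + 3404.7 ≈ 19027 km.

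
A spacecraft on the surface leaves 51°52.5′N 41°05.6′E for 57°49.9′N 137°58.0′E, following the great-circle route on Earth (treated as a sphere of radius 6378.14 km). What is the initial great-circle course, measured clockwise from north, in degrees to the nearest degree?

43°

With φ₁ = 0.9054, φ₂ = 1.0094, Δλ = 1.6908 rad, the forward-azimuth formula gives
θ = atan2( sin Δλ cos φ₂ , cos φ₁ sin φ₂ − sin φ₁ cos φ₂ cos Δλ ) = atan2(0.5286, 0.5727) = 42.70°.
So the initial bearing is 43°.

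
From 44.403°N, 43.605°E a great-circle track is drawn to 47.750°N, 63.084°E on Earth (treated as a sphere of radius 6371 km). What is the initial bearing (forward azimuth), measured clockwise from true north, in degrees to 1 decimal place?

69.2°

Δλ = 19.479° = 0.3400 rad.
y = sin Δλ · cos φ₂ = (0.3335)(0.6724) = 0.2242
x = cos φ₁ sin φ₂ − sin φ₁ cos φ₂ cos Δλ = (0.7144)(0.7402) − (0.6997)(0.6724)(0.9428) = 0.0853
θ = atan2(y, x) = 69.17°, so the bearing is 69.2°.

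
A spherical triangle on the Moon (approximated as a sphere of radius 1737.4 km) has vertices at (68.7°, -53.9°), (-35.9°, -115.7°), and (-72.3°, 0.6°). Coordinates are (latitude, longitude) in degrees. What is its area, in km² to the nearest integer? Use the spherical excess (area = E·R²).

Side lengths (central angles): a = 1.1046, b = 2.5383, c = 1.9903 rad; semiperimeter s = 2.8166.
By l'Huilier's theorem, tan(E/4) = √[tan(s/2) tan((s−a)/2) tan((s−b)/2) tan((s−c)/2)], giving spherical excess E = 2.3247 rad.
Area = E·R² = 2.3247 × (1737.4)² ≈ 7017141 km².

7017141 km²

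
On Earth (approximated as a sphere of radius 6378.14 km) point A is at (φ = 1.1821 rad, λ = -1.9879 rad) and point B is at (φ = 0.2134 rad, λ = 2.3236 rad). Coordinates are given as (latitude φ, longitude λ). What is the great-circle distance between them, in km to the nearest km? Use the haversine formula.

9690 km

With latitudes φ₁ = 67.729°, φ₂ = 12.227° and longitude difference Δλ = -112.969°:
Haversine: a = sin²(Δφ/2) + cos φ₁ cos φ₂ sin²(Δλ/2) = 0.2168 + (0.3790)(0.9773)(0.6951) = 0.47428.
Central angle c = 2·arcsin(√a) = 1.51933 rad.
Distance = R·c = 6378.14 × 1.5193 ≈ 9690 km.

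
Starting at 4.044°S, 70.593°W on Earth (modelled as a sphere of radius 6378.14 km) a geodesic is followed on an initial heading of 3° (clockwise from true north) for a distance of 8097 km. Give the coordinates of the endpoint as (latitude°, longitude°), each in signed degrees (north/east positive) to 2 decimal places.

Angular distance δ = d/R = 8097/6378.14 = 1.26949 rad; initial bearing θ = 0.0524 rad.
sin φ₂ = sin φ₁ cos δ + cos φ₁ sin δ cos θ = (-0.0705)(0.2968) + (0.9975)(0.9550)(0.9986) = 0.9303, so φ₂ = 68.49°.
Δλ = atan2(sin θ sin δ cos φ₁, cos δ − sin φ₁ sin φ₂) = atan2(0.0499, 0.3624) = 7.833°.
λ₂ = -70.593° + 7.833° = -62.76°.

68.49°, -62.76°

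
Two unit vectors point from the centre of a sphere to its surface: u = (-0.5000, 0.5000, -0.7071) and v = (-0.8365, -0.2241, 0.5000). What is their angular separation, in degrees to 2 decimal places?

u·v = -0.0473; |u| = 1.0000, |v| = 1.0000.
cos θ = (u·v)/(|u||v|) = -0.0474, so θ = 92.71°.

92.71°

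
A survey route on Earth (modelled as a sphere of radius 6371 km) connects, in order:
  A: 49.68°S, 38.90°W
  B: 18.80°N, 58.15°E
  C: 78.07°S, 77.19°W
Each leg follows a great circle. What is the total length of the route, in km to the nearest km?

Leg A→B: central angle 1.8975 rad, distance 12088.7 km.
Leg B→C: central angle 2.0426 rad, distance 13013.4 km.
Total: 12088.7 + 13013.4 ≈ 25102 km.

25102 km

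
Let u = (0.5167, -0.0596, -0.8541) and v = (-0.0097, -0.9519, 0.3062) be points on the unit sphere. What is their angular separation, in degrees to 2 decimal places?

102.11°

u·v = -0.2098; |u| = 1.0000, |v| = 1.0000.
cos θ = (u·v)/(|u||v|) = -0.2098, so θ = 102.11°.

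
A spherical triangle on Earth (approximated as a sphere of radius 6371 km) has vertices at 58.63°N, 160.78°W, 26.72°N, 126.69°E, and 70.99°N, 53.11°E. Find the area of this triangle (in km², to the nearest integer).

18201181 km²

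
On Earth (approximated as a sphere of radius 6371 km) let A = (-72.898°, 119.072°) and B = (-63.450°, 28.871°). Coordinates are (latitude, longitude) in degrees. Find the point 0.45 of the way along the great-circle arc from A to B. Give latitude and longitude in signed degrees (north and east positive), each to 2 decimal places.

-74.47°, 67.61°

The central angle between A and B is δ = 0.5462 rad.
With f = 0.45, the slerp weights are sin((1−f)δ)/sin δ = 0.5697 and sin(fδ)/sin δ = 0.4684.
Weighted sum of the unit vectors: (0.5697)·(-0.1429,0.2570,-0.9558) + (0.4684)·(0.3914,0.2158,-0.8945) = (0.1020, 0.2475, -0.9635).
Converting back: φ = atan2(z, √(x²+y²)) = -74.47°, λ = atan2(y, x) = 67.61°.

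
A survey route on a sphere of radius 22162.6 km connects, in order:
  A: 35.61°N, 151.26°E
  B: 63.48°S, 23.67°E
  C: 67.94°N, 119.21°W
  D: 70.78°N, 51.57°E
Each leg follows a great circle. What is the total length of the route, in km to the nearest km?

Leg A→B: central angle 2.4075 rad, distance 53356.4 km.
Leg B→C: central angle 2.8687 rad, distance 63577.5 km.
Leg C→D: central angle 0.7180 rad, distance 15913.8 km.
Total: 53356.4 + 63577.5 + 15913.8 ≈ 132848 km.

132848 km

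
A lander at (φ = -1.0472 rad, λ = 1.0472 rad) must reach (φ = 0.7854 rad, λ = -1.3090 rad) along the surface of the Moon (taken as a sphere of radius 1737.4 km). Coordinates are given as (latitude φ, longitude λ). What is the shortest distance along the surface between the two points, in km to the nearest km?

4536 km

With latitudes φ₁ = -60.000°, φ₂ = 45.000° and longitude difference Δλ = -135.000°:
cos c = sin φ₁ sin φ₂ + cos φ₁ cos φ₂ cos Δλ = (-0.8660)(0.7071) + (0.5000)(0.7071)(-0.7071) = -0.86237,
so c = arccos(-0.86237) = 2.61074 rad.
Distance = R·c = 1737.4 × 2.6107 ≈ 4536 km.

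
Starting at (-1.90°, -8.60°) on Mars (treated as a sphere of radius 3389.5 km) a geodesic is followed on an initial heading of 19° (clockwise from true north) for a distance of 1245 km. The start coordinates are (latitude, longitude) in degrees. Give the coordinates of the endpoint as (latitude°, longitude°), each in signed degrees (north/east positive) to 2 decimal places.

Angular distance δ = d/R = 1245/3389.5 = 0.36731 rad; initial bearing θ = 0.3316 rad.
sin φ₂ = sin φ₁ cos δ + cos φ₁ sin δ cos θ = (-0.0332)(0.9333) + (0.9995)(0.3591)(0.9455) = 0.3084, so φ₂ = 17.96°.
Δλ = atan2(sin θ sin δ cos φ₁, cos δ − sin φ₁ sin φ₂) = atan2(0.1168, 0.9435) = 7.060°.
λ₂ = -8.600° + 7.060° = -1.54°.

17.96°, -1.54°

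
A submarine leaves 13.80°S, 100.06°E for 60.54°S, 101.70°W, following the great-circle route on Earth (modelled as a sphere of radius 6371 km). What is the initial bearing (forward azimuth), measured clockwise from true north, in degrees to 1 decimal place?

169.2°

With φ₁ = -0.2409, φ₂ = -1.0566, Δλ = 2.7618 rad, the forward-azimuth formula gives
θ = atan2( sin Δλ cos φ₂ , cos φ₁ sin φ₂ − sin φ₁ cos φ₂ cos Δλ ) = atan2(0.1823, -0.9545) = 169.19°.
So the initial bearing is 169.2°.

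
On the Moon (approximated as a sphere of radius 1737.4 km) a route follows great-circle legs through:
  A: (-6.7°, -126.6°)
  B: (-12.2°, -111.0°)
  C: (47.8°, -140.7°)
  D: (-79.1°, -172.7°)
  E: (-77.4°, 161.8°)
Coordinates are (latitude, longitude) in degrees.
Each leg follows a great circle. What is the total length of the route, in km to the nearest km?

Leg A→B: central angle 0.2851 rad, distance 495.3 km.
Leg B→C: central angle 1.1442 rad, distance 1988.0 km.
Leg C→D: central angle 2.2392 rad, distance 3890.4 km.
Leg D→E: central angle 0.0945 rad, distance 164.1 km.
Total: 495.3 + 1988.0 + 3890.4 + 164.1 ≈ 6538 km.

6538 km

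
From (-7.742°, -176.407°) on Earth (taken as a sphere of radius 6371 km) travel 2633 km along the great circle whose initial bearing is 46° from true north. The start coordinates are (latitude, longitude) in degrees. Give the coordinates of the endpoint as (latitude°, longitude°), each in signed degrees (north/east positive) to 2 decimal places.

8.80°, -159.41°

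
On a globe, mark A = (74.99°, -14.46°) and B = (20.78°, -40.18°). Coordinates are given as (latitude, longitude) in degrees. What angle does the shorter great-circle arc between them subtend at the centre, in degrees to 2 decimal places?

Let φ₁ = 1.3088 rad, φ₂ = 0.3627 rad, and Δλ = -0.4489 rad.
cos c = sin φ₁ sin φ₂ + cos φ₁ cos φ₂ cos Δλ = (0.9659)(0.3548) + (0.2590)(0.9349)(0.9009) = 0.56083,
so c = arccos(0.56083) = 0.97541 rad.
So the angular separation is 55.89°.

55.89°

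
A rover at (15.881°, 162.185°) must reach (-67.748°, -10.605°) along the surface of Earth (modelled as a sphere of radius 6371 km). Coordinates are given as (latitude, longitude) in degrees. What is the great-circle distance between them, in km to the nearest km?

14224 km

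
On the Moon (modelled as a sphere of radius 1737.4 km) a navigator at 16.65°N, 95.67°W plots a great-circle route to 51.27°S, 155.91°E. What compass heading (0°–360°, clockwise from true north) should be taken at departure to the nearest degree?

With φ₁ = 0.2906, φ₂ = -0.8948, Δλ = -1.8923 rad, the forward-azimuth formula gives
θ = atan2( sin Δλ cos φ₂ , cos φ₁ sin φ₂ − sin φ₁ cos φ₂ cos Δλ ) = atan2(-0.5936, -0.6908) = -139.33°.
Adding 360° brings this into [0°, 360°): 221°.

221°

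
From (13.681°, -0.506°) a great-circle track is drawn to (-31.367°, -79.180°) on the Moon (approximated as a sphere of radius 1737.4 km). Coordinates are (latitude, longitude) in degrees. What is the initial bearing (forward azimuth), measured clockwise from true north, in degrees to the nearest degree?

237°

Δλ = -78.674° = -1.3731 rad.
y = sin Δλ · cos φ₂ = (-0.9805)(0.8539) = -0.8372
x = cos φ₁ sin φ₂ − sin φ₁ cos φ₂ cos Δλ = (0.9716)(-0.5205) − (0.2365)(0.8539)(0.1964) = -0.5454
θ = atan2(y, x) = -123.08°; adding 360° gives 237°.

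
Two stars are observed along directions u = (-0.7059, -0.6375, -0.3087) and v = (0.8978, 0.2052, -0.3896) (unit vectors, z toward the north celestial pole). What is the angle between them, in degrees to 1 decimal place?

130.1°

u·v = -0.6443; |u| = 1.0000, |v| = 1.0000.
cos θ = (u·v)/(|u||v|) = -0.6443, so θ = 130.1°.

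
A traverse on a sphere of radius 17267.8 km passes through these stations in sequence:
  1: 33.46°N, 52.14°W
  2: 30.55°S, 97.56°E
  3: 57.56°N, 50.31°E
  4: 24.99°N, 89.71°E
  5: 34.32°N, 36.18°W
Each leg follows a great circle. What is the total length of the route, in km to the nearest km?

Leg 1→2: central angle 2.6919 rad, distance 46482.6 km.
Leg 2→3: central angle 1.6865 rad, distance 29121.3 km.
Leg 3→4: central angle 0.7492 rad, distance 12936.9 km.
Leg 4→5: central angle 1.7728 rad, distance 30612.7 km.
Total: 46482.6 + 29121.3 + 12936.9 + 30612.7 ≈ 119154 km.

119154 km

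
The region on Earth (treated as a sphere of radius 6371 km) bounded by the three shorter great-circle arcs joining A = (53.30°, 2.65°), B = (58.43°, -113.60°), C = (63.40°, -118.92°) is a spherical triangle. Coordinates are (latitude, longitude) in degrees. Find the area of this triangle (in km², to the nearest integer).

1929433 km²

Side lengths (central angles): a = 0.0977, b = 0.9560, c = 0.9947 rad; semiperimeter s = 1.0242.
By l'Huilier's theorem, tan(E/4) = √[tan(s/2) tan((s−a)/2) tan((s−b)/2) tan((s−c)/2)], giving spherical excess E = 0.0475 rad.
Area = E·R² = 0.0475 × (6371)² ≈ 1929433 km².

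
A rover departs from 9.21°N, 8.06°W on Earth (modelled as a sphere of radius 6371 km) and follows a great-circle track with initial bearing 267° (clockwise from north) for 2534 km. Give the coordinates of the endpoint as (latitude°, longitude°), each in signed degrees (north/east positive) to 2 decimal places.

7.33°, -31.01°

Angular distance δ = d/R = 2534/6371 = 0.39774 rad; initial bearing θ = 4.6600 rad.
sin φ₂ = sin φ₁ cos δ + cos φ₁ sin δ cos θ = (0.1601)(0.9219) + (0.9871)(0.3873)(-0.0523) = 0.1275, so φ₂ = 7.33°.
Δλ = atan2(sin θ sin δ cos φ₁, cos δ − sin φ₁ sin φ₂) = atan2(-0.3818, 0.9015) = -22.954°.
λ₂ = -8.060° − 22.954° = -31.01°.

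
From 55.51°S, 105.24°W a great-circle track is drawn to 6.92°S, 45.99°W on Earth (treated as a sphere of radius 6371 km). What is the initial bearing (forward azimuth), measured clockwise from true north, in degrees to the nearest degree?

68°

Δλ = 59.250° = 1.0341 rad.
y = sin Δλ · cos φ₂ = (0.8594)(0.9927) = 0.8531
x = cos φ₁ sin φ₂ − sin φ₁ cos φ₂ cos Δλ = (0.5663)(-0.1205) − (-0.8242)(0.9927)(0.5113) = 0.3501
θ = atan2(y, x) = 67.69°, so the bearing is 68°.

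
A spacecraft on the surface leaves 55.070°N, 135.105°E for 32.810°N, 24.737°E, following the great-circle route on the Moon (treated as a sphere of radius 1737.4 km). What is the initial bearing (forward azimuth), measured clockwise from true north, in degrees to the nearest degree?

305°

Δλ = -110.368° = -1.9263 rad.
y = sin Δλ · cos φ₂ = (-0.9375)(0.8405) = -0.7879
x = cos φ₁ sin φ₂ − sin φ₁ cos φ₂ cos Δλ = (0.5726)(0.5419) − (0.8199)(0.8405)(-0.3480) = 0.5501
θ = atan2(y, x) = -55.08°; adding 360° gives 305°.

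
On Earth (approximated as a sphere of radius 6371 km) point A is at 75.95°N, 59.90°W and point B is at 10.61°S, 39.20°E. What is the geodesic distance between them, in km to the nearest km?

11397 km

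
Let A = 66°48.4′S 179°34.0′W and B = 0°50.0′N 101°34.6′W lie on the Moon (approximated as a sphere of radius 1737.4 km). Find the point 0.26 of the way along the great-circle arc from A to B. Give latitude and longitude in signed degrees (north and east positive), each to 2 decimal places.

-55.12°, -138.83°

The central angle between A and B is δ = 1.5022 rad.
With f = 0.26, the slerp weights are sin((1−f)δ)/sin δ = 0.8985 and sin(fδ)/sin δ = 0.3816.
Weighted sum of the unit vectors: (0.8985)·(-0.3938,-0.0030,-0.9192) + (0.3816)·(-0.2007,-0.9796,0.0145) = (-0.4304, -0.3765, -0.8204).
Converting back: φ = atan2(z, √(x²+y²)) = -55.12°, λ = atan2(y, x) = -138.83°.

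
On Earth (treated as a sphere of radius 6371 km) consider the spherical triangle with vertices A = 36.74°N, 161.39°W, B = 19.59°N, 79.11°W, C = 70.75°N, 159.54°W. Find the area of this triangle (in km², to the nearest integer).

Side lengths (central angles): a = 1.1937, b = 0.5938, c = 1.2640 rad; semiperimeter s = 1.5258.
By l'Huilier's theorem, tan(E/4) = √[tan(s/2) tan((s−a)/2) tan((s−b)/2) tan((s−c)/2)], giving spherical excess E = 0.4105 rad.
Area = E·R² = 0.4105 × (6371)² ≈ 16661689 km².

16661689 km²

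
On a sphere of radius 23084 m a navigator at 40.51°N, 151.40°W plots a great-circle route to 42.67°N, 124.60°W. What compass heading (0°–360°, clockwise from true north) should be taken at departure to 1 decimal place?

75.0°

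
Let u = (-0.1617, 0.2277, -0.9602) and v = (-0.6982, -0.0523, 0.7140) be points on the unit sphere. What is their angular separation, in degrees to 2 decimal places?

125.77°

u·v = -0.5846; |u| = 1.0000, |v| = 1.0000.
cos θ = (u·v)/(|u||v|) = -0.5846, so θ = 125.77°.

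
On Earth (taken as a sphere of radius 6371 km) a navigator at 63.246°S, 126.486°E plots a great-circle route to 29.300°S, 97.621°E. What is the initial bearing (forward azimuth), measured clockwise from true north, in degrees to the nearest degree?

Δλ = -28.865° = -0.5038 rad.
y = sin Δλ · cos φ₂ = (-0.4827)(0.8721) = -0.4210
x = cos φ₁ sin φ₂ − sin φ₁ cos φ₂ cos Δλ = (0.4502)(-0.4894) − (-0.8929)(0.8721)(0.8758) = 0.4617
θ = atan2(y, x) = -42.36°; adding 360° gives 318°.

318°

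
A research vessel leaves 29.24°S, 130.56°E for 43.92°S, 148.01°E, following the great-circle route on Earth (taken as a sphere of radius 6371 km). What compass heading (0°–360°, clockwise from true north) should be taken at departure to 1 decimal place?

141.3°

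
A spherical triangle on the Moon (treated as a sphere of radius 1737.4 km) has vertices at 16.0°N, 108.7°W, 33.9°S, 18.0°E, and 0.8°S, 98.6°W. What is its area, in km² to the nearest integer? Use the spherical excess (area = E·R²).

756770 km²

Side lengths (central angles): a = 1.9432, b = 0.3410, c = 2.2531 rad; semiperimeter s = 2.2686.
By l'Huilier's theorem, tan(E/4) = √[tan(s/2) tan((s−a)/2) tan((s−b)/2) tan((s−c)/2)], giving spherical excess E = 0.2507 rad.
Area = E·R² = 0.2507 × (1737.4)² ≈ 756770 km².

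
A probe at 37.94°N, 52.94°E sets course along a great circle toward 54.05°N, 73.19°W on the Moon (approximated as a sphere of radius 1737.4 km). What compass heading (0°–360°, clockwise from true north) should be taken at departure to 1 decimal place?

330.9°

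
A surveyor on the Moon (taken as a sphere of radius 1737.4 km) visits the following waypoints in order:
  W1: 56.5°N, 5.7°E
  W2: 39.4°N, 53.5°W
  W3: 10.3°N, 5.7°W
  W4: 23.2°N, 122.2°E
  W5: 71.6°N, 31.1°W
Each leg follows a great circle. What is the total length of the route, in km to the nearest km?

8958 km

Leg W1→W2: central angle 0.7262 rad, distance 1261.8 km.
Leg W2→W3: central angle 0.8967 rad, distance 1557.9 km.
Leg W3→W4: central angle 2.0772 rad, distance 3609.0 km.
Leg W4→W5: central angle 1.4559 rad, distance 2529.5 km.
Total: 1261.8 + 1557.9 + 3609.0 + 2529.5 ≈ 8958 km.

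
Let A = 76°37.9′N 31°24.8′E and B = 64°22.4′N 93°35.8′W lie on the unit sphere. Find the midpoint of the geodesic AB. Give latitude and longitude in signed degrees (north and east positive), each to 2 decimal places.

The central angle between A and B is δ = 0.6097 rad.
With f = 0.5, the slerp weights are sin((1−f)δ)/sin δ = 0.5242 and sin(fδ)/sin δ = 0.5242.
Weighted sum of the unit vectors: (0.5242)·(0.1973,0.1205,0.9729) + (0.5242)·(-0.0271,-0.4317,0.9016) = (0.0892, -0.1631, 0.9826).
Converting back: φ = atan2(z, √(x²+y²)) = 79.29°, λ = atan2(y, x) = -61.32°.

79.29°, -61.32°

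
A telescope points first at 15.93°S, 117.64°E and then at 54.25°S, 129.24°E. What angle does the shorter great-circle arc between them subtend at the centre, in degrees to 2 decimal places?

39.37°

Let φ₁ = -0.2780 rad, φ₂ = -0.9468 rad, and Δλ = 0.2025 rad.
cos c = sin φ₁ sin φ₂ + cos φ₁ cos φ₂ cos Δλ = (-0.2745)(-0.8116) + (0.9616)(0.5842)(0.9796) = 0.77309,
so c = arccos(0.77309) = 0.68711 rad.
So the angular separation is 39.37°.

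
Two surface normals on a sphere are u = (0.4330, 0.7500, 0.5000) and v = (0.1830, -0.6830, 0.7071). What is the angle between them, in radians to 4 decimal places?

u·v = -0.0795; |u| = 1.0000, |v| = 1.0000.
cos θ = (u·v)/(|u||v|) = -0.0795, so θ = 1.6503 rad.

1.6503 rad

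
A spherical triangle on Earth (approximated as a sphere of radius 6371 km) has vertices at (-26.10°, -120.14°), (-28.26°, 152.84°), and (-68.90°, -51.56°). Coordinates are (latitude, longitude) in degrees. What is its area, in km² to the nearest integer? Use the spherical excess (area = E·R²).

32666217 km²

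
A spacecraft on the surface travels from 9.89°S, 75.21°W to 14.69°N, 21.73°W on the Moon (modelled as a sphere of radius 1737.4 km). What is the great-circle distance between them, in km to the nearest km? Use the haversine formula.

1772 km

With latitudes φ₁ = -9.890°, φ₂ = 14.690° and longitude difference Δλ = 53.480°:
Haversine: a = sin²(Δφ/2) + cos φ₁ cos φ₂ sin²(Δλ/2) = 0.0453 + (0.9851)(0.9673)(0.2024) = 0.23823.
Central angle c = 2·arcsin(√a) = 1.01980 rad.
Distance = R·c = 1737.4 × 1.0198 ≈ 1772 km.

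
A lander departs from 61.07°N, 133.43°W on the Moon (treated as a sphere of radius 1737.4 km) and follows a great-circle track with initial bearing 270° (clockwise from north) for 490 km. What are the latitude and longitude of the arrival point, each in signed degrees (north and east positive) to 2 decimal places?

Angular distance δ = d/R = 490/1737.4 = 0.28203 rad; initial bearing θ = 4.7124 rad.
sin φ₂ = sin φ₁ cos δ + cos φ₁ sin δ cos θ = (0.8752)(0.9605) + (0.4837)(0.2783)(-0.0000) = 0.8406, so φ₂ = 57.21°.
Δλ = atan2(sin θ sin δ cos φ₁, cos δ − sin φ₁ sin φ₂) = atan2(-0.1346, 0.2248) = -30.921°.
λ₂ = -133.430° − 30.921° = -164.35°.

57.21°, -164.35°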